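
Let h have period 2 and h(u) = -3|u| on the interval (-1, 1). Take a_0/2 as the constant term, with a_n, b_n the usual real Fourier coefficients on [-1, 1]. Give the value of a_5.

a_5 = ∫_{-1}^{1} h(u) cos(5*pi*u) du.
h is even and cos(5*pi*u) is even, so the integrand is even and a_5 = 2 ∫_0^{1} h(u) cos(5*pi*u) du.
Integrating by parts (boundary term plus one more integral), an antiderivative of (-3*u) cos(5*pi*u) is -3*u*sin(5*pi*u)/(5*pi) - 3*cos(5*pi*u)/(25*pi**2); evaluating from 0 to 1: ∫_{0}^{1} (-3*u) cos(5*pi*u) du = (3/(25*pi**2)) - (-3/(25*pi**2)) = 6/(25*pi**2).
Hence a_5 = 2·(6/(25*pi**2)) = 12/(25*pi**2).

12/(25*pi**2)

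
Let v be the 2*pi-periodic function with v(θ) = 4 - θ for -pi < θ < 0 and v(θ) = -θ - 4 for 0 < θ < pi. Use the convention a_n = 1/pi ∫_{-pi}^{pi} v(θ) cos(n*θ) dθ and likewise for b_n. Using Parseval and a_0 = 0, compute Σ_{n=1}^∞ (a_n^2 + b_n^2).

Parseval: a_0^2/2 + Σ_{n≥1} (a_n^2+b_n^2) = 1/pi ∫_{-pi}^{pi} v(θ)^2 dθ = 2*pi**2/3 + 8*pi + 32.
Subtract a_0^2/2 = 0: Σ (a_n^2+b_n^2) = 2*pi**2/3 + 8*pi + 32.

2*pi**2/3 + 8*pi + 32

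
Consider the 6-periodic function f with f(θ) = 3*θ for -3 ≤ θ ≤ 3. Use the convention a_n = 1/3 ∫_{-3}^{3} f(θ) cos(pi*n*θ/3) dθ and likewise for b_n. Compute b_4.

-9/(2*pi)

b_4 = 1/3 ∫_{-3}^{3} f(θ) sin(4*pi*θ/3) dθ.
f is odd and sin(4*pi*θ/3) is odd, so the integrand is even and b_4 = 2/3 ∫_0^{3} f(θ) sin(4*pi*θ/3) dθ.
Integrating by parts (boundary term plus one more integral), an antiderivative of (3*θ) sin(4*pi*θ/3) is -9*θ*cos(4*pi*θ/3)/(4*pi) + 27*sin(4*pi*θ/3)/(16*pi**2); evaluating from 0 to 3: ∫_{0}^{3} (3*θ) sin(4*pi*θ/3) dθ = (-27/(4*pi)) - (0) = -27/(4*pi).
Hence b_4 = (2/3)·(-27/(4*pi)) = -9/(2*pi).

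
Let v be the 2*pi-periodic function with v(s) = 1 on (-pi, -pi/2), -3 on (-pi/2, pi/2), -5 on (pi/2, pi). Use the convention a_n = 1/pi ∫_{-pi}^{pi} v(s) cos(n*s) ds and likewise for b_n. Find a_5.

a_5 = 1/pi ∫_{-pi}^{pi} v(s) cos(5*s) ds.
Split the integral at the breakpoints.
Directly, an antiderivative of (1) cos(5*s) is sin(5*s)/5; evaluating from -pi to -pi/2: ∫_{-pi}^{-pi/2} (1) cos(5*s) ds = (-1/5) - (0) = -1/5.
Directly, an antiderivative of (-3) cos(5*s) is -3*sin(5*s)/5; evaluating from -pi/2 to pi/2: ∫_{-pi/2}^{pi/2} (-3) cos(5*s) ds = (-3/5) - (3/5) = -6/5.
Directly, an antiderivative of (-5) cos(5*s) is -sin(5*s); evaluating from pi/2 to pi: ∫_{pi/2}^{pi} (-5) cos(5*s) ds = (0) - (-1) = 1.
Summing the pieces and multiplying by (1/pi) gives a_5 = -2/(5*pi).

-2/(5*pi)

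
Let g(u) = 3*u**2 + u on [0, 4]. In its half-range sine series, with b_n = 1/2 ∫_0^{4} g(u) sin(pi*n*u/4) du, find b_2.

b_2 = 1/2 ∫_0^{4} (3*u**2 + u) sin(pi*u/2) du.
Integrating by parts twice (tabular method), an antiderivative of (3*u**2 + u) sin(pi*u/2) is -6*u**2*cos(pi*u/2)/pi + 24*u*sin(pi*u/2)/pi**2 - 2*u*cos(pi*u/2)/pi + 4*sin(pi*u/2)/pi**2 + 48*cos(pi*u/2)/pi**3; evaluating from 0 to 4: ∫_{0}^{4} (3*u**2 + u) sin(pi*u/2) du = (-104/pi + 48/pi**3) - (48/pi**3) = -104/pi.
Hence b_2 = (1/2)·(-104/pi) = -52/pi.

-52/pi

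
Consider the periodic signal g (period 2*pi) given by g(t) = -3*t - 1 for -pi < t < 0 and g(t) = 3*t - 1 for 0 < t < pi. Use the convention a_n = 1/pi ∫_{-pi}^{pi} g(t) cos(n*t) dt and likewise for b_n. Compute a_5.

-12/(25*pi)

a_5 = 1/pi ∫_{-pi}^{pi} g(t) cos(5*t) dt.
g is even and cos(5*t) is even, so the integrand is even and a_5 = 2/pi ∫_0^{pi} g(t) cos(5*t) dt.
Integrating by parts (boundary term plus one more integral), an antiderivative of (3*t - 1) cos(5*t) is 3*t*sin(5*t)/5 - sin(5*t)/5 + 3*cos(5*t)/25; evaluating from 0 to pi: ∫_{0}^{pi} (3*t - 1) cos(5*t) dt = (-3/25) - (3/25) = -6/25.
Hence a_5 = (2/pi)·(-6/25) = -12/(25*pi).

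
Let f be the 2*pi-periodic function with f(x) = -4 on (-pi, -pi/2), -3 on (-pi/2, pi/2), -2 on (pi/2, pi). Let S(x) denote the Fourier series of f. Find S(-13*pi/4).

-2

x = -13*pi/4 differs from x = 3*pi/4 by -2 full period(s), and the series is 2*pi-periodic.
f is continuous at x = 3*pi/4 with value -2, so the series converges to -2 there.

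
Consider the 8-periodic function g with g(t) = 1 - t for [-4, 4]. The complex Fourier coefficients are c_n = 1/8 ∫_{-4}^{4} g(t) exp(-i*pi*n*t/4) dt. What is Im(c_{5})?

4/(5*pi)

Since g is real-valued, Im(c_{5}) = -1/8 ∫_{-4}^{4} g(t) sin(5*pi*t/4) dt = -b_{5}/2.
Integrating by parts (boundary term plus one more integral), an antiderivative of (1 - t) sin(5*pi*t/4) is 4*t*cos(5*pi*t/4)/(5*pi) - 16*sin(5*pi*t/4)/(25*pi**2) - 4*cos(5*pi*t/4)/(5*pi); evaluating from -4 to 4: ∫_{-4}^{4} (1 - t) sin(5*pi*t/4) dt = (-12/(5*pi)) - (4/pi) = -32/(5*pi).
Hence Im(c_{5}) = (-1/8)·(-32/(5*pi)) = 4/(5*pi).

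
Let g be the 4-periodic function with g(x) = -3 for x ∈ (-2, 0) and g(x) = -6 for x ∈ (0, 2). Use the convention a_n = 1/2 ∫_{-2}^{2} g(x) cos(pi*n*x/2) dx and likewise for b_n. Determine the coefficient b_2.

b_2 = 1/2 ∫_{-2}^{2} g(x) sin(pi*x) dx.
Split the integral at the breakpoints.
Directly, an antiderivative of (-3) sin(pi*x) is 3*cos(pi*x)/pi; evaluating from -2 to 0: ∫_{-2}^{0} (-3) sin(pi*x) dx = (3/pi) - (3/pi) = 0.
Directly, an antiderivative of (-6) sin(pi*x) is 6*cos(pi*x)/pi; evaluating from 0 to 2: ∫_{0}^{2} (-6) sin(pi*x) dx = (6/pi) - (6/pi) = 0.
Summing the pieces and multiplying by (1/2) gives b_2 = 0.

0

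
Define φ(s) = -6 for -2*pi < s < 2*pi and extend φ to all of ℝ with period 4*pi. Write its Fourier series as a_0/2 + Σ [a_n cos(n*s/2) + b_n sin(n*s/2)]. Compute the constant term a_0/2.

-6

a_0 = (1/(2*pi)) ∫_{-2*pi}^{2*pi} φ(s) ds = (1/(2*pi)) · (-24*pi) = -12.
So the constant term a_0/2 = -6.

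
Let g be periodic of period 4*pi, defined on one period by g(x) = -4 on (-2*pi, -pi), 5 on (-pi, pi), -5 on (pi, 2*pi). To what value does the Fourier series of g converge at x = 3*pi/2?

g is continuous at x = 3*pi/2 with value -5, so the series converges to -5 there.

-5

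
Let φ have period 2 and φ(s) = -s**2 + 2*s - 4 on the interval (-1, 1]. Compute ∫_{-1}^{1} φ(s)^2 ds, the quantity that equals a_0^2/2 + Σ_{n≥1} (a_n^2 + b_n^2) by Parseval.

∫_{-1}^{1} φ(s)^2 ds = 202/5.

202/5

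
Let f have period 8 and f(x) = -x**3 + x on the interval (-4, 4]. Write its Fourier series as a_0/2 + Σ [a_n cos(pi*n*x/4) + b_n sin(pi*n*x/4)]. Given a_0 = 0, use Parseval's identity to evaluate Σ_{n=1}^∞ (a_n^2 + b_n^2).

Parseval: a_0^2/2 + Σ_{n≥1} (a_n^2+b_n^2) = 1/4 ∫_{-4}^{4} f(x)^2 dx = 102496/105.
Subtract a_0^2/2 = 0: Σ (a_n^2+b_n^2) = 102496/105.

102496/105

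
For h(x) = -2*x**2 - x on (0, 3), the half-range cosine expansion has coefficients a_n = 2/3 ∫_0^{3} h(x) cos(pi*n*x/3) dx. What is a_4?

a_4 = 2/3 ∫_0^{3} (-2*x**2 - x) cos(4*pi*x/3) dx.
Integrating by parts twice (tabular method), an antiderivative of (-2*x**2 - x) cos(4*pi*x/3) is -3*x**2*sin(4*pi*x/3)/(2*pi) - 3*x*sin(4*pi*x/3)/(4*pi) - 9*x*cos(4*pi*x/3)/(4*pi**2) + 27*sin(4*pi*x/3)/(16*pi**3) - 9*cos(4*pi*x/3)/(16*pi**2); evaluating from 0 to 3: ∫_{0}^{3} (-2*x**2 - x) cos(4*pi*x/3) dx = (-117/(16*pi**2)) - (-9/(16*pi**2)) = -27/(4*pi**2).
Hence a_4 = (2/3)·(-27/(4*pi**2)) = -9/(2*pi**2).

-9/(2*pi**2)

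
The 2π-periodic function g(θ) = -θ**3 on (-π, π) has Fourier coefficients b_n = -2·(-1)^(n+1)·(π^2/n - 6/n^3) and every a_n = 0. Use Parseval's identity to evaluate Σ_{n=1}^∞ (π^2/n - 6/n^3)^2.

Parseval: Σ b_n^2 = (1/π) ∫_{-π}^{π} g(θ)^2 dθ = 2*pi**6/7.
b_n^2 = 4·(π^2/n - 6/n^3)^2, so the sum equals (2*pi**6/7)/4 = pi**6/14.

pi**6/14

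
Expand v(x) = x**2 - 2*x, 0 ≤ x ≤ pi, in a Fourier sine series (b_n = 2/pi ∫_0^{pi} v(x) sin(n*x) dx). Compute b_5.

b_5 = 2/pi ∫_0^{pi} (x**2 - 2*x) sin(5*x) dx.
Integrating by parts twice (tabular method), an antiderivative of (x**2 - 2*x) sin(5*x) is -x**2*cos(5*x)/5 + 2*x*sin(5*x)/25 + 2*x*cos(5*x)/5 - 2*sin(5*x)/25 + 2*cos(5*x)/125; evaluating from 0 to pi: ∫_{0}^{pi} (x**2 - 2*x) sin(5*x) dx = (-2*pi/5 - 2/125 + pi**2/5) - (2/125) = -2*pi/5 - 4/125 + pi**2/5.
Hence b_5 = (2/pi)·(-2*pi/5 - 4/125 + pi**2/5) = 2*(-50*pi - 4 + 25*pi**2)/(125*pi).

2*(-50*pi - 4 + 25*pi**2)/(125*pi)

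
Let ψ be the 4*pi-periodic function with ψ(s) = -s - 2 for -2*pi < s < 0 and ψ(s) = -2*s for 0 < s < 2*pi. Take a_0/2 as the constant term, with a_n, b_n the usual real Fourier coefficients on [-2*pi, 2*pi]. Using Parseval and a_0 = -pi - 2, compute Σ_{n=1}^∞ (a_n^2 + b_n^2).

Parseval: a_0^2/2 + Σ_{n≥1} (a_n^2+b_n^2) = (1/(2*pi)) ∫_{-2*pi}^{2*pi} ψ(s)^2 ds = -4*pi + 4 + 20*pi**2/3.
Subtract a_0^2/2 = (2 + pi)**2/2: Σ (a_n^2+b_n^2) = -6*pi + 2 + 37*pi**2/6.

-6*pi + 2 + 37*pi**2/6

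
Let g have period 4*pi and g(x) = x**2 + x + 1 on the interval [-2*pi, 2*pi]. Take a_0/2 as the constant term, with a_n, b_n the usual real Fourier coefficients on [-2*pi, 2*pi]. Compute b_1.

b_1 = (1/(2*pi)) ∫_{-2*pi}^{2*pi} g(x) sin(x/2) dx.
Integrating by parts twice (tabular method), an antiderivative of (x**2 + x + 1) sin(x/2) is -2*x**2*cos(x/2) + 8*x*sin(x/2) - 2*x*cos(x/2) + 4*sin(x/2) + 14*cos(x/2); evaluating from -2*pi to 2*pi: ∫_{-2*pi}^{2*pi} (x**2 + x + 1) sin(x/2) dx = (-14 + 4*pi + 8*pi**2) - (-14 - 4*pi + 8*pi**2) = 8*pi.
Hence b_1 = (1/(2*pi))·(8*pi) = 4.

4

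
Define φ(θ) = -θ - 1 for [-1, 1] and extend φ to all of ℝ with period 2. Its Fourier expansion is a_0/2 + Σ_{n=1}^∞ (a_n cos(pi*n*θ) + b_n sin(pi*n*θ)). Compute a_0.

a_0 = ∫_{-1}^{1} φ(θ) dθ = -2.

-2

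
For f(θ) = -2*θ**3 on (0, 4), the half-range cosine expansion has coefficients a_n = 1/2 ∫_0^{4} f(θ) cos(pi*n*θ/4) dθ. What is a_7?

a_7 = 1/2 ∫_0^{4} (-2*θ**3) cos(7*pi*θ/4) dθ.
Integrating by parts three times (tabular method), an antiderivative of (-2*θ**3) cos(7*pi*θ/4) is -8*θ**3*sin(7*pi*θ/4)/(7*pi) - 96*θ**2*cos(7*pi*θ/4)/(49*pi**2) + 768*θ*sin(7*pi*θ/4)/(343*pi**3) + 3072*cos(7*pi*θ/4)/(2401*pi**4); evaluating from 0 to 4: ∫_{0}^{4} (-2*θ**3) cos(7*pi*θ/4) dθ = (1536*(-2 + 49*pi**2)/(2401*pi**4)) - (3072/(2401*pi**4)) = 1536*(-4 + 49*pi**2)/(2401*pi**4).
Hence a_7 = (1/2)·(1536*(-4 + 49*pi**2)/(2401*pi**4)) = 768*(-4 + 49*pi**2)/(2401*pi**4).

768*(-4 + 49*pi**2)/(2401*pi**4)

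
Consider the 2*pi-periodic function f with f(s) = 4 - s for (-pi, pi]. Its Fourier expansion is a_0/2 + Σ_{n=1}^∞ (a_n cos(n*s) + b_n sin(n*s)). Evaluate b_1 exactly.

-2

b_1 = 1/pi ∫_{-pi}^{pi} f(s) sin(s) ds.
Integrating by parts (boundary term plus one more integral), an antiderivative of (4 - s) sin(s) is s*cos(s) - sin(s) - 4*cos(s); evaluating from -pi to pi: ∫_{-pi}^{pi} (4 - s) sin(s) ds = (4 - pi) - (pi + 4) = -2*pi.
Hence b_1 = (1/pi)·(-2*pi) = -2.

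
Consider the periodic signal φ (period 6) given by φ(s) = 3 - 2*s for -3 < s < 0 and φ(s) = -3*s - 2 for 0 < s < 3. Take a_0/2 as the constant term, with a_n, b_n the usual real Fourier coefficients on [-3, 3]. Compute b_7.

b_7 = 1/3 ∫_{-3}^{3} φ(s) sin(7*pi*s/3) ds.
Split the integral at the breakpoints.
Integrating by parts (boundary term plus one more integral), an antiderivative of (3 - 2*s) sin(7*pi*s/3) is 6*s*cos(7*pi*s/3)/(7*pi) - 18*sin(7*pi*s/3)/(49*pi**2) - 9*cos(7*pi*s/3)/(7*pi); evaluating from -3 to 0: ∫_{-3}^{0} (3 - 2*s) sin(7*pi*s/3) ds = (-9/(7*pi)) - (27/(7*pi)) = -36/(7*pi).
Integrating by parts (boundary term plus one more integral), an antiderivative of (-3*s - 2) sin(7*pi*s/3) is 9*s*cos(7*pi*s/3)/(7*pi) - 27*sin(7*pi*s/3)/(49*pi**2) + 6*cos(7*pi*s/3)/(7*pi); evaluating from 0 to 3: ∫_{0}^{3} (-3*s - 2) sin(7*pi*s/3) ds = (-33/(7*pi)) - (6/(7*pi)) = -39/(7*pi).
Summing the pieces and multiplying by (1/3) gives b_7 = -25/(7*pi).

-25/(7*pi)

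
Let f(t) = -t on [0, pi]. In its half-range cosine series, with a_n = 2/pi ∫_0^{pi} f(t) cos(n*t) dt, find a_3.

a_3 = 2/pi ∫_0^{pi} (-t) cos(3*t) dt.
Integrating by parts (boundary term plus one more integral), an antiderivative of (-t) cos(3*t) is -t*sin(3*t)/3 - cos(3*t)/9; evaluating from 0 to pi: ∫_{0}^{pi} (-t) cos(3*t) dt = (1/9) - (-1/9) = 2/9.
Hence a_3 = (2/pi)·(2/9) = 4/(9*pi).

4/(9*pi)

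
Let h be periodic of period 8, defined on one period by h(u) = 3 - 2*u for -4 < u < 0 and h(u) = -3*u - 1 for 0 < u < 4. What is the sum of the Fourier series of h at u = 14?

7

u = 14 differs from u = -2 by 2 full period(s), and the series is 8-periodic.
h is continuous at u = -2 with value 7, so the series converges to 7 there.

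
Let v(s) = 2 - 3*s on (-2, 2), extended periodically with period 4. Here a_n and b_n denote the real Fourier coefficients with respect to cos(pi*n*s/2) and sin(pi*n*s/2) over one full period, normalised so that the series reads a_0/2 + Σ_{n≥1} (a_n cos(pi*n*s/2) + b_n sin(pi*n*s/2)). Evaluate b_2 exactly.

6/pi

b_2 = 1/2 ∫_{-2}^{2} v(s) sin(pi*s) ds.
Integrating by parts (boundary term plus one more integral), an antiderivative of (2 - 3*s) sin(pi*s) is 3*s*cos(pi*s)/pi - 3*sin(pi*s)/pi**2 - 2*cos(pi*s)/pi; evaluating from -2 to 2: ∫_{-2}^{2} (2 - 3*s) sin(pi*s) ds = (4/pi) - (-8/pi) = 12/pi.
Hence b_2 = (1/2)·(12/pi) = 6/pi.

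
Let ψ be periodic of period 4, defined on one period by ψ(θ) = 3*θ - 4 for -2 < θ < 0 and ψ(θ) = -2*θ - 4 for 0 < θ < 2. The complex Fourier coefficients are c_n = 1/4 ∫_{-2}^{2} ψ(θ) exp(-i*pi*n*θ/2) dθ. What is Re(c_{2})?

0

Since ψ is real-valued, Re(c_{2}) = 1/4 ∫_{-2}^{2} ψ(θ) cos(pi*θ) dθ = a_{2}/2.
Split the integral at the breakpoints.
Integrating by parts (boundary term plus one more integral), an antiderivative of (3*θ - 4) cos(pi*θ) is 3*θ*sin(pi*θ)/pi - 4*sin(pi*θ)/pi + 3*cos(pi*θ)/pi**2; evaluating from -2 to 0: ∫_{-2}^{0} (3*θ - 4) cos(pi*θ) dθ = (3/pi**2) - (3/pi**2) = 0.
Integrating by parts (boundary term plus one more integral), an antiderivative of (-2*θ - 4) cos(pi*θ) is -2*θ*sin(pi*θ)/pi - 4*sin(pi*θ)/pi - 2*cos(pi*θ)/pi**2; evaluating from 0 to 2: ∫_{0}^{2} (-2*θ - 4) cos(pi*θ) dθ = (-2/pi**2) - (-2/pi**2) = 0.
So ∫_{-2}^{2} ψ(θ) cos(pi*θ) dθ = 0.
Hence Re(c_{2}) = (1/4)·(0) = 0.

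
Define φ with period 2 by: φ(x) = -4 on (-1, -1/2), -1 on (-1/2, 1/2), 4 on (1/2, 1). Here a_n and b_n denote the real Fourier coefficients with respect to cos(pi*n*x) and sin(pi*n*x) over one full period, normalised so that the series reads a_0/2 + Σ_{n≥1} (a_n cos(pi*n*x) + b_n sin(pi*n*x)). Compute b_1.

8/pi

b_1 = ∫_{-1}^{1} φ(x) sin(pi*x) dx.
Split the integral at the breakpoints.
Directly, an antiderivative of (-4) sin(pi*x) is 4*cos(pi*x)/pi; evaluating from -1 to -1/2: ∫_{-1}^{-1/2} (-4) sin(pi*x) dx = (0) - (-4/pi) = 4/pi.
Directly, an antiderivative of (-1) sin(pi*x) is cos(pi*x)/pi; evaluating from -1/2 to 1/2: ∫_{-1/2}^{1/2} (-1) sin(pi*x) dx = (0) - (0) = 0.
Directly, an antiderivative of (4) sin(pi*x) is -4*cos(pi*x)/pi; evaluating from 1/2 to 1: ∫_{1/2}^{1} (4) sin(pi*x) dx = (4/pi) - (0) = 4/pi.
Summing the pieces gives b_1 = 8/pi.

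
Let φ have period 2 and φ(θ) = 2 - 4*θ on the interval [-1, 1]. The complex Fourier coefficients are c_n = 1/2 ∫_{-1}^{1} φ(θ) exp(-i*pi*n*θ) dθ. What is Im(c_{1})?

Since φ is real-valued, Im(c_{1}) = -1/2 ∫_{-1}^{1} φ(θ) sin(pi*θ) dθ = -b_{1}/2.
Integrating by parts (boundary term plus one more integral), an antiderivative of (2 - 4*θ) sin(pi*θ) is 4*θ*cos(pi*θ)/pi - 4*sin(pi*θ)/pi**2 - 2*cos(pi*θ)/pi; evaluating from -1 to 1: ∫_{-1}^{1} (2 - 4*θ) sin(pi*θ) dθ = (-2/pi) - (6/pi) = -8/pi.
Hence Im(c_{1}) = (-1/2)·(-8/pi) = 4/pi.

4/pi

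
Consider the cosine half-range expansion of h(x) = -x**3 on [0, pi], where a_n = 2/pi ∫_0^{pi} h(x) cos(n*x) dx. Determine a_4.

-3*pi/8

a_4 = 2/pi ∫_0^{pi} (-x**3) cos(4*x) dx.
Integrating by parts three times (tabular method), an antiderivative of (-x**3) cos(4*x) is -x**3*sin(4*x)/4 - 3*x**2*cos(4*x)/16 + 3*x*sin(4*x)/32 + 3*cos(4*x)/128; evaluating from 0 to pi: ∫_{0}^{pi} (-x**3) cos(4*x) dx = (3/128 - 3*pi**2/16) - (3/128) = -3*pi**2/16.
Hence a_4 = (2/pi)·(-3*pi**2/16) = -3*pi/8.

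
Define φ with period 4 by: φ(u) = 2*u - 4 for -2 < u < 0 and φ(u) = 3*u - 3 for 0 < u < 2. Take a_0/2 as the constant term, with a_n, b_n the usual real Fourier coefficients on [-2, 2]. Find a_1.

a_1 = 1/2 ∫_{-2}^{2} φ(u) cos(pi*u/2) du.
Split the integral at the breakpoints.
Integrating by parts (boundary term plus one more integral), an antiderivative of (2*u - 4) cos(pi*u/2) is 4*u*sin(pi*u/2)/pi - 8*sin(pi*u/2)/pi + 8*cos(pi*u/2)/pi**2; evaluating from -2 to 0: ∫_{-2}^{0} (2*u - 4) cos(pi*u/2) du = (8/pi**2) - (-8/pi**2) = 16/pi**2.
Integrating by parts (boundary term plus one more integral), an antiderivative of (3*u - 3) cos(pi*u/2) is 6*u*sin(pi*u/2)/pi - 6*sin(pi*u/2)/pi + 12*cos(pi*u/2)/pi**2; evaluating from 0 to 2: ∫_{0}^{2} (3*u - 3) cos(pi*u/2) du = (-12/pi**2) - (12/pi**2) = -24/pi**2.
Summing the pieces and multiplying by (1/2) gives a_1 = -4/pi**2.

-4/pi**2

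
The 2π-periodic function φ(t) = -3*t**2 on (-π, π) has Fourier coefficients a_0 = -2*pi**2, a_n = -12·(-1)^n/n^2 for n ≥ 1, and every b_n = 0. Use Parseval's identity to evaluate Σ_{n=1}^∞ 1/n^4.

Parseval: a_0^2/2 + Σ a_n^2 = (1/π) ∫_{-π}^{π} φ(t)^2 dt = 18*pi**4/5.
Subtract a_0^2/2 = 2*pi**4: Σ a_n^2 = 8*pi**4/5.
Since a_n^2 = 144/n^4, Σ 1/n^4 = pi**4/90.

pi**4/90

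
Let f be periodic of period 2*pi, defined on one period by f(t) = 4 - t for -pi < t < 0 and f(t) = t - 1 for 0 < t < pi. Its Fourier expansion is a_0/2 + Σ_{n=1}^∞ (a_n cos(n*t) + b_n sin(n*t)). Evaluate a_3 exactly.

a_3 = 1/pi ∫_{-pi}^{pi} f(t) cos(3*t) dt.
Split the integral at the breakpoints.
Integrating by parts (boundary term plus one more integral), an antiderivative of (4 - t) cos(3*t) is -t*sin(3*t)/3 + 4*sin(3*t)/3 - cos(3*t)/9; evaluating from -pi to 0: ∫_{-pi}^{0} (4 - t) cos(3*t) dt = (-1/9) - (1/9) = -2/9.
Integrating by parts (boundary term plus one more integral), an antiderivative of (t - 1) cos(3*t) is t*sin(3*t)/3 - sin(3*t)/3 + cos(3*t)/9; evaluating from 0 to pi: ∫_{0}^{pi} (t - 1) cos(3*t) dt = (-1/9) - (1/9) = -2/9.
Summing the pieces and multiplying by (1/pi) gives a_3 = -4/(9*pi).

-4/(9*pi)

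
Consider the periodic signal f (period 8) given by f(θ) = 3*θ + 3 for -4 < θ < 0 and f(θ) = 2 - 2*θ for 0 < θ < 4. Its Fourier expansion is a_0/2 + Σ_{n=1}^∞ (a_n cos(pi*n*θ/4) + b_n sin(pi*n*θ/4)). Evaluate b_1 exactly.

b_1 = 1/4 ∫_{-4}^{4} f(θ) sin(pi*θ/4) dθ.
Split the integral at the breakpoints.
Integrating by parts (boundary term plus one more integral), an antiderivative of (3*θ + 3) sin(pi*θ/4) is -12*θ*cos(pi*θ/4)/pi + 48*sin(pi*θ/4)/pi**2 - 12*cos(pi*θ/4)/pi; evaluating from -4 to 0: ∫_{-4}^{0} (3*θ + 3) sin(pi*θ/4) dθ = (-12/pi) - (-36/pi) = 24/pi.
Integrating by parts (boundary term plus one more integral), an antiderivative of (2 - 2*θ) sin(pi*θ/4) is 8*θ*cos(pi*θ/4)/pi - 32*sin(pi*θ/4)/pi**2 - 8*cos(pi*θ/4)/pi; evaluating from 0 to 4: ∫_{0}^{4} (2 - 2*θ) sin(pi*θ/4) dθ = (-24/pi) - (-8/pi) = -16/pi.
Summing the pieces and multiplying by (1/4) gives b_1 = 2/pi.

2/pi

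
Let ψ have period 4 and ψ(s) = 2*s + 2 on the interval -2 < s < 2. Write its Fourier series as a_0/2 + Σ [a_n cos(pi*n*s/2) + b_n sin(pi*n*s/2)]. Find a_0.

a_0 = 1/2 ∫_{-2}^{2} ψ(s) ds = 1/2 · (8) = 4.

4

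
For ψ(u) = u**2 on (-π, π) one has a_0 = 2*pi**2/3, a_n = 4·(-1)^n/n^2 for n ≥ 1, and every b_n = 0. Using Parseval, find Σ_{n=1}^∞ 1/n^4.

Parseval: a_0^2/2 + Σ a_n^2 = (1/π) ∫_{-π}^{π} ψ(u)^2 du = 2*pi**4/5.
Subtract a_0^2/2 = 2*pi**4/9: Σ a_n^2 = 8*pi**4/45.
Since a_n^2 = 16/n^4, Σ 1/n^4 = pi**4/90.

pi**4/90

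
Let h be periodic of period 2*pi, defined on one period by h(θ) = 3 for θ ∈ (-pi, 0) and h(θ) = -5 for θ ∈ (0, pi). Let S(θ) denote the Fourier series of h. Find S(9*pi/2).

θ = 9*pi/2 differs from θ = pi/2 by 2 full period(s), and the series is 2*pi-periodic.
h is continuous at θ = pi/2 with value -5, so the series converges to -5 there.

-5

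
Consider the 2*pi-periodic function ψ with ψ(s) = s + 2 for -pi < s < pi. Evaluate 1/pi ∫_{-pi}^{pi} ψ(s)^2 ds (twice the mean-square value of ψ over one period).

1/pi ∫_{-pi}^{pi} ψ(s)^2 ds = 1/pi · (2*pi*(pi**2 + 12)/3) = 2*pi**2/3 + 8.

2*pi**2/3 + 8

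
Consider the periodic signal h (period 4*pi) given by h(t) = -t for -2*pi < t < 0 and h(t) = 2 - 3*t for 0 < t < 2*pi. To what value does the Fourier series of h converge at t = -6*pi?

t = -6*pi differs from t = -2*pi by -1 full period(s), and the series is 4*pi-periodic.
At t = -2*pi the one-sided limits are h(-2*pi^-) = 2 - 6*pi and h(-2*pi^+) = 2*pi.
By Dirichlet's theorem the series converges to their average, [(2 - 6*pi) + (2*pi)]/2 = 1 - 2*pi.

1 - 2*pi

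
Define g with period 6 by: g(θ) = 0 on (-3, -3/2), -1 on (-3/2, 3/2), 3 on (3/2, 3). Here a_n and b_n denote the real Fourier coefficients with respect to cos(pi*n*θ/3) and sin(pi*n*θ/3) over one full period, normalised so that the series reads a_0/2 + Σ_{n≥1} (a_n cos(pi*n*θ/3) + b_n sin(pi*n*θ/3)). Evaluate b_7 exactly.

b_7 = 1/3 ∫_{-3}^{3} g(θ) sin(7*pi*θ/3) dθ.
Split the integral at the breakpoints.
∫_{-3}^{-3/2} (0) sin(7*pi*θ/3) dθ = 0.
Directly, an antiderivative of (-1) sin(7*pi*θ/3) is 3*cos(7*pi*θ/3)/(7*pi); evaluating from -3/2 to 3/2: ∫_{-3/2}^{3/2} (-1) sin(7*pi*θ/3) dθ = (0) - (0) = 0.
Directly, an antiderivative of (3) sin(7*pi*θ/3) is -9*cos(7*pi*θ/3)/(7*pi); evaluating from 3/2 to 3: ∫_{3/2}^{3} (3) sin(7*pi*θ/3) dθ = (9/(7*pi)) - (0) = 9/(7*pi).
Summing the pieces and multiplying by (1/3) gives b_7 = 3/(7*pi).

3/(7*pi)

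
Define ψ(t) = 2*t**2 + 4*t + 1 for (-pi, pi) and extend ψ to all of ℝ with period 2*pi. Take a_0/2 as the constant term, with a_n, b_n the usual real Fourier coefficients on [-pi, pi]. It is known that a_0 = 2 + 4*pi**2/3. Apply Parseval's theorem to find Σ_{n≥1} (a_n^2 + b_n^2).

Parseval: a_0^2/2 + Σ_{n≥1} (a_n^2+b_n^2) = 1/pi ∫_{-pi}^{pi} ψ(t)^2 dt = 2 + 40*pi**2/3 + 8*pi**4/5.
Subtract a_0^2/2 = 2*(3 + 2*pi**2)**2/9: Σ (a_n^2+b_n^2) = 32*pi**2*(pi**2 + 15)/45.

32*pi**2*(pi**2 + 15)/45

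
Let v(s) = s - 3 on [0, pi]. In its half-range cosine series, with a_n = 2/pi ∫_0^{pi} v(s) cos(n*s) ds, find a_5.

a_5 = 2/pi ∫_0^{pi} (s - 3) cos(5*s) ds.
Integrating by parts (boundary term plus one more integral), an antiderivative of (s - 3) cos(5*s) is s*sin(5*s)/5 - 3*sin(5*s)/5 + cos(5*s)/25; evaluating from 0 to pi: ∫_{0}^{pi} (s - 3) cos(5*s) ds = (-1/25) - (1/25) = -2/25.
Hence a_5 = (2/pi)·(-2/25) = -4/(25*pi).

-4/(25*pi)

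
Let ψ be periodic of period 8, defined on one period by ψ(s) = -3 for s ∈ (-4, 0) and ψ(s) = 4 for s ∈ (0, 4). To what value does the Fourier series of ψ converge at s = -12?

1/2

s = -12 differs from s = 4 by -2 full period(s), and the series is 8-periodic.
At s = 4 the one-sided limits are ψ(4^-) = 4 and ψ(4^+) = -3.
By Dirichlet's theorem the series converges to their average, [(4) + (-3)]/2 = 1/2.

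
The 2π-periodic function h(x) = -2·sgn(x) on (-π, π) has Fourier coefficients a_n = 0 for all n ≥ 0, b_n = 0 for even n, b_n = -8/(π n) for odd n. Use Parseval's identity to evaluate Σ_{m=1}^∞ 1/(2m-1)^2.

Parseval: Σ b_n^2 = (1/π) ∫_{-π}^{π} h(x)^2 dx = 8.
Only odd n contribute, with b_n^2 = 64/(π^2 n^2), so Σ_{m≥1} 1/(2m-1)^2 = π^2·(8)/64 = pi**2/8.

pi**2/8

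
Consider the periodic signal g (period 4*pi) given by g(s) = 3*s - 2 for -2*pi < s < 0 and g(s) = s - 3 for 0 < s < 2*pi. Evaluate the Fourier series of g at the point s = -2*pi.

At s = -2*pi the one-sided limits are g(-2*pi^-) = -3 + 2*pi and g(-2*pi^+) = -6*pi - 2.
By Dirichlet's theorem the series converges to their average, [(-3 + 2*pi) + (-6*pi - 2)]/2 = -2*pi - 5/2.

-2*pi - 5/2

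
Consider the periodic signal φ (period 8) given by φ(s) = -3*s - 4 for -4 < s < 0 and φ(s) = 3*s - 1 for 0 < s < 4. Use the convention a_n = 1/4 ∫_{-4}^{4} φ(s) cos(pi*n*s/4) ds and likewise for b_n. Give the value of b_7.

b_7 = 1/4 ∫_{-4}^{4} φ(s) sin(7*pi*s/4) ds.
Split the integral at the breakpoints.
Integrating by parts (boundary term plus one more integral), an antiderivative of (-3*s - 4) sin(7*pi*s/4) is 12*s*cos(7*pi*s/4)/(7*pi) - 48*sin(7*pi*s/4)/(49*pi**2) + 16*cos(7*pi*s/4)/(7*pi); evaluating from -4 to 0: ∫_{-4}^{0} (-3*s - 4) sin(7*pi*s/4) ds = (16/(7*pi)) - (32/(7*pi)) = -16/(7*pi).
Integrating by parts (boundary term plus one more integral), an antiderivative of (3*s - 1) sin(7*pi*s/4) is -12*s*cos(7*pi*s/4)/(7*pi) + 48*sin(7*pi*s/4)/(49*pi**2) + 4*cos(7*pi*s/4)/(7*pi); evaluating from 0 to 4: ∫_{0}^{4} (3*s - 1) sin(7*pi*s/4) ds = (44/(7*pi)) - (4/(7*pi)) = 40/(7*pi).
Summing the pieces and multiplying by (1/4) gives b_7 = 6/(7*pi).

6/(7*pi)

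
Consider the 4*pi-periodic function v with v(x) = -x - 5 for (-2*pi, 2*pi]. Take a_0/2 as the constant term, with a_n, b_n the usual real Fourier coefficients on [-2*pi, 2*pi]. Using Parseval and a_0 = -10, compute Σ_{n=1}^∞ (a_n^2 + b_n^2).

8*pi**2/3

Parseval: a_0^2/2 + Σ_{n≥1} (a_n^2+b_n^2) = (1/(2*pi)) ∫_{-2*pi}^{2*pi} v(x)^2 dx = 8*pi**2/3 + 50.
Subtract a_0^2/2 = 50: Σ (a_n^2+b_n^2) = 8*pi**2/3.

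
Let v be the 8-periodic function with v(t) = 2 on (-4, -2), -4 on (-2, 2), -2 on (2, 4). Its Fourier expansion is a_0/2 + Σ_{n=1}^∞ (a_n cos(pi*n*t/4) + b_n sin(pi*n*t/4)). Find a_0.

a_0 = 1/4 ∫_{-4}^{4} v(t) dt = 1/4 · (-16) = -4.

-4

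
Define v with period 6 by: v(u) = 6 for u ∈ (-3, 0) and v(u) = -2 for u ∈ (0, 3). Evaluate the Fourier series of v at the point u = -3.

2

At u = -3 the one-sided limits are v(-3^-) = -2 and v(-3^+) = 6.
By Dirichlet's theorem the series converges to their average, [(-2) + (6)]/2 = 2.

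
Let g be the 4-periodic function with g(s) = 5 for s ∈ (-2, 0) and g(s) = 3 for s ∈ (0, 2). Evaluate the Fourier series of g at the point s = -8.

4

s = -8 differs from s = 0 by -2 full period(s), and the series is 4-periodic.
At s = 0 the one-sided limits are g(0^-) = 5 and g(0^+) = 3.
By Dirichlet's theorem the series converges to their average, [(5) + (3)]/2 = 4.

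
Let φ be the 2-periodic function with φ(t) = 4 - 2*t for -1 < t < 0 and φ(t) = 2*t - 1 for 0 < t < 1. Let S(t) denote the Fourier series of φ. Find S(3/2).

5

t = 3/2 differs from t = -1/2 by 1 full period(s), and the series is 2-periodic.
φ is continuous at t = -1/2 with value 5, so the series converges to 5 there.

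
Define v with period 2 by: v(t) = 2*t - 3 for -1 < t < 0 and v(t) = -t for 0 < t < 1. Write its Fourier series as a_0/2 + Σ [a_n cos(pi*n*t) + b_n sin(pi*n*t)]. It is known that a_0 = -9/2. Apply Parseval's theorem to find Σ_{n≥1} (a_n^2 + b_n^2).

Parseval: a_0^2/2 + Σ_{n≥1} (a_n^2+b_n^2) = ∫_{-1}^{1} v(t)^2 dt = 50/3.
Subtract a_0^2/2 = 81/8: Σ (a_n^2+b_n^2) = 157/24.

157/24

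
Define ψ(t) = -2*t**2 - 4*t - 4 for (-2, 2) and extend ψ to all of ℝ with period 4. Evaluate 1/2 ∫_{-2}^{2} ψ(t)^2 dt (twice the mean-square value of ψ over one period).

2144/15

1/2 ∫_{-2}^{2} ψ(t)^2 dt = 1/2 · (4288/15) = 2144/15.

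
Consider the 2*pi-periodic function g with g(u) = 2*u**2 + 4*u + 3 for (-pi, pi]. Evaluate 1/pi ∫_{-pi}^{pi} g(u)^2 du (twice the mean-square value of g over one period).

18 + 8*pi**4/5 + 56*pi**2/3

1/pi ∫_{-pi}^{pi} g(u)^2 du = 1/pi · (2*pi*(135 + 12*pi**4 + 140*pi**2)/15) = 18 + 8*pi**4/5 + 56*pi**2/3.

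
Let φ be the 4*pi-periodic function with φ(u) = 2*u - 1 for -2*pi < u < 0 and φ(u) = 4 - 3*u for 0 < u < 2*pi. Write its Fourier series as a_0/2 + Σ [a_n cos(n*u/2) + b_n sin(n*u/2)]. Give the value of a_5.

4/(5*pi)

a_5 = (1/(2*pi)) ∫_{-2*pi}^{2*pi} φ(u) cos(5*u/2) du.
Split the integral at the breakpoints.
Integrating by parts (boundary term plus one more integral), an antiderivative of (2*u - 1) cos(5*u/2) is 4*u*sin(5*u/2)/5 - 2*sin(5*u/2)/5 + 8*cos(5*u/2)/25; evaluating from -2*pi to 0: ∫_{-2*pi}^{0} (2*u - 1) cos(5*u/2) du = (8/25) - (-8/25) = 16/25.
Integrating by parts (boundary term plus one more integral), an antiderivative of (4 - 3*u) cos(5*u/2) is -6*u*sin(5*u/2)/5 + 8*sin(5*u/2)/5 - 12*cos(5*u/2)/25; evaluating from 0 to 2*pi: ∫_{0}^{2*pi} (4 - 3*u) cos(5*u/2) du = (12/25) - (-12/25) = 24/25.
Summing the pieces and multiplying by (1/(2*pi)) gives a_5 = 4/(5*pi).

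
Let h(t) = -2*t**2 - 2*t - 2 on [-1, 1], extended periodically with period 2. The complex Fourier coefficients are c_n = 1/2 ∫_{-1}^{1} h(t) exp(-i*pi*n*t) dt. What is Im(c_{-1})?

Since h is real-valued, Im(c_{-1}) = -1/2 ∫_{-1}^{1} h(t) sin(-pi*t) dt = b_{1}/2.
Integrating by parts twice (tabular method), an antiderivative of (-2*t**2 - 2*t - 2) sin(-pi*t) is -2*t**2*cos(pi*t)/pi + 4*t*sin(pi*t)/pi**2 - 2*t*cos(pi*t)/pi + 2*sin(pi*t)/pi**2 - 2*cos(pi*t)/pi + 4*cos(pi*t)/pi**3; evaluating from -1 to 1: ∫_{-1}^{1} (-2*t**2 - 2*t - 2) sin(-pi*t) dt = (-4/pi**3 + 6/pi) - (-4/pi**3 + 2/pi) = 4/pi.
Hence Im(c_{-1}) = (-1/2)·(4/pi) = -2/pi.

-2/pi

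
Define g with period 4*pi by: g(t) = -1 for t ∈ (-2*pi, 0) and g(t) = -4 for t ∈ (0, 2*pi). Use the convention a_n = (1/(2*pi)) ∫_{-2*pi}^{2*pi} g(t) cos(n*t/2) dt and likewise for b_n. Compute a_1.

0

a_1 = (1/(2*pi)) ∫_{-2*pi}^{2*pi} g(t) cos(t/2) dt.
Split the integral at the breakpoints.
Directly, an antiderivative of (-1) cos(t/2) is -2*sin(t/2); evaluating from -2*pi to 0: ∫_{-2*pi}^{0} (-1) cos(t/2) dt = (0) - (0) = 0.
Directly, an antiderivative of (-4) cos(t/2) is -8*sin(t/2); evaluating from 0 to 2*pi: ∫_{0}^{2*pi} (-4) cos(t/2) dt = (0) - (0) = 0.
Summing the pieces and multiplying by (1/(2*pi)) gives a_1 = 0.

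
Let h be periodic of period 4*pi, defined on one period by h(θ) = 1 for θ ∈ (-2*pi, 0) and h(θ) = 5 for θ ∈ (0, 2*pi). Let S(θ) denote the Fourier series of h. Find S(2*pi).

At θ = 2*pi the one-sided limits are h(2*pi^-) = 5 and h(2*pi^+) = 1.
By Dirichlet's theorem the series converges to their average, [(5) + (1)]/2 = 3.

3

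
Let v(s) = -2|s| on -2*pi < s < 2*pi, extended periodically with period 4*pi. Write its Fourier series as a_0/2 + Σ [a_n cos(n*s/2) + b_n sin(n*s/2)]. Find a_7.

a_7 = (1/(2*pi)) ∫_{-2*pi}^{2*pi} v(s) cos(7*s/2) ds.
v is even and cos(7*s/2) is even, so the integrand is even and a_7 = 1/pi ∫_0^{2*pi} v(s) cos(7*s/2) ds.
Integrating by parts (boundary term plus one more integral), an antiderivative of (-2*s) cos(7*s/2) is -4*s*sin(7*s/2)/7 - 8*cos(7*s/2)/49; evaluating from 0 to 2*pi: ∫_{0}^{2*pi} (-2*s) cos(7*s/2) ds = (8/49) - (-8/49) = 16/49.
Hence a_7 = (1/pi)·(16/49) = 16/(49*pi).

16/(49*pi)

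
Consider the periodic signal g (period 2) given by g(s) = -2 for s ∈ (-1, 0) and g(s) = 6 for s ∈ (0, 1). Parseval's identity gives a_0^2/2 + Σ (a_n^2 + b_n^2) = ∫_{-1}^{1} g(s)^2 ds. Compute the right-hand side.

∫_{-1}^{1} g(s)^2 ds = 40.

40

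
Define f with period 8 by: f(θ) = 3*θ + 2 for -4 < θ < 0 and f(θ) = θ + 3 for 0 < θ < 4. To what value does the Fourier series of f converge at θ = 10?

θ = 10 differs from θ = 2 by 1 full period(s), and the series is 8-periodic.
f is continuous at θ = 2 with value 5, so the series converges to 5 there.

5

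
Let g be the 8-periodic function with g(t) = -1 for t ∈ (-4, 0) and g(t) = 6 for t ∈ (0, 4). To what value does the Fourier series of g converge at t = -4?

5/2

At t = -4 the one-sided limits are g(-4^-) = 6 and g(-4^+) = -1.
By Dirichlet's theorem the series converges to their average, [(6) + (-1)]/2 = 5/2.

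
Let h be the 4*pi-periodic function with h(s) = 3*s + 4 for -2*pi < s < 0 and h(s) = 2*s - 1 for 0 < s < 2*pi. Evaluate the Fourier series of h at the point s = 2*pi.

3/2 - pi

At s = 2*pi the one-sided limits are h(2*pi^-) = -1 + 4*pi and h(2*pi^+) = 4 - 6*pi.
By Dirichlet's theorem the series converges to their average, [(-1 + 4*pi) + (4 - 6*pi)]/2 = 3/2 - pi.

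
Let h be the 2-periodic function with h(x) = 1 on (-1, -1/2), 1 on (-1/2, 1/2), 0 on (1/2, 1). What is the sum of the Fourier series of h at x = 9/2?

x = 9/2 differs from x = 1/2 by 2 full period(s), and the series is 2-periodic.
At x = 1/2 the one-sided limits are h(1/2^-) = 1 and h(1/2^+) = 0.
By Dirichlet's theorem the series converges to their average, [(1) + (0)]/2 = 1/2.

1/2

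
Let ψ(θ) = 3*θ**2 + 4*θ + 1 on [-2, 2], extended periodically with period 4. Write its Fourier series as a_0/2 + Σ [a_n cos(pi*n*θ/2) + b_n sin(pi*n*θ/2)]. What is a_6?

a_6 = 1/2 ∫_{-2}^{2} ψ(θ) cos(3*pi*θ) dθ.
Integrating by parts twice (tabular method), an antiderivative of (3*θ**2 + 4*θ + 1) cos(3*pi*θ) is θ**2*sin(3*pi*θ)/pi + 4*θ*sin(3*pi*θ)/(3*pi) + 2*θ*cos(3*pi*θ)/(3*pi**2) - 2*sin(3*pi*θ)/(9*pi**3) + sin(3*pi*θ)/(3*pi) + 4*cos(3*pi*θ)/(9*pi**2); evaluating from -2 to 2: ∫_{-2}^{2} (3*θ**2 + 4*θ + 1) cos(3*pi*θ) dθ = (16/(9*pi**2)) - (-8/(9*pi**2)) = 8/(3*pi**2).
Hence a_6 = (1/2)·(8/(3*pi**2)) = 4/(3*pi**2).

4/(3*pi**2)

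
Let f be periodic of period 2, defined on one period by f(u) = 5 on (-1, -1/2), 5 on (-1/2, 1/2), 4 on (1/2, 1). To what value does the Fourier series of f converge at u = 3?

9/2

u = 3 differs from u = -1 by 2 full period(s), and the series is 2-periodic.
At u = -1 the one-sided limits are f(-1^-) = 4 and f(-1^+) = 5.
By Dirichlet's theorem the series converges to their average, [(4) + (5)]/2 = 9/2.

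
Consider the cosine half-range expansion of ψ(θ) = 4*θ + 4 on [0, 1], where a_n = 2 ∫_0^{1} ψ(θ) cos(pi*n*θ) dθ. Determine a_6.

0

a_6 = 2 ∫_0^{1} (4*θ + 4) cos(6*pi*θ) dθ.
Integrating by parts (boundary term plus one more integral), an antiderivative of (4*θ + 4) cos(6*pi*θ) is 2*θ*sin(6*pi*θ)/(3*pi) + 2*sin(6*pi*θ)/(3*pi) + cos(6*pi*θ)/(9*pi**2); evaluating from 0 to 1: ∫_{0}^{1} (4*θ + 4) cos(6*pi*θ) dθ = (1/(9*pi**2)) - (1/(9*pi**2)) = 0.
Hence a_6 = 2·(0) = 0.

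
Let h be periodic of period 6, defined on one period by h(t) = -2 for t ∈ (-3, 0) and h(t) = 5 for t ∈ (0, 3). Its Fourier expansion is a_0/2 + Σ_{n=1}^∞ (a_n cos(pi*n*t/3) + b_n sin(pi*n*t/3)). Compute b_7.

b_7 = 1/3 ∫_{-3}^{3} h(t) sin(7*pi*t/3) dt.
Split the integral at the breakpoints.
Directly, an antiderivative of (-2) sin(7*pi*t/3) is 6*cos(7*pi*t/3)/(7*pi); evaluating from -3 to 0: ∫_{-3}^{0} (-2) sin(7*pi*t/3) dt = (6/(7*pi)) - (-6/(7*pi)) = 12/(7*pi).
Directly, an antiderivative of (5) sin(7*pi*t/3) is -15*cos(7*pi*t/3)/(7*pi); evaluating from 0 to 3: ∫_{0}^{3} (5) sin(7*pi*t/3) dt = (15/(7*pi)) - (-15/(7*pi)) = 30/(7*pi).
Summing the pieces and multiplying by (1/3) gives b_7 = 2/pi.

2/pi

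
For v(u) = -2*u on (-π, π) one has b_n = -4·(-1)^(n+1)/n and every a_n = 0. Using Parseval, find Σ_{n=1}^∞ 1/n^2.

Parseval: Σ b_n^2 = (1/π) ∫_{-π}^{π} v(u)^2 du = 8*pi**2/3.
Σ b_n^2 = Σ 16/n^2, so Σ 1/n^2 = (8*pi**2/3)/16 = pi**2/6.

pi**2/6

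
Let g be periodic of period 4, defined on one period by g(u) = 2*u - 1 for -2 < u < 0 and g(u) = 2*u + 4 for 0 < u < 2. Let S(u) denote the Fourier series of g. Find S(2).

3/2

u = 2 differs from u = -2 by 1 full period(s), and the series is 4-periodic.
At u = -2 the one-sided limits are g(-2^-) = 8 and g(-2^+) = -5.
By Dirichlet's theorem the series converges to their average, [(8) + (-5)]/2 = 3/2.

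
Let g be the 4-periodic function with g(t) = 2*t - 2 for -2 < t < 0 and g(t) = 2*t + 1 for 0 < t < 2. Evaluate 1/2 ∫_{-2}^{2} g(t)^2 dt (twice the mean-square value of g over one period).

1/2 ∫_{-2}^{2} g(t)^2 dt = 1/2 · (166/3) = 83/3.

83/3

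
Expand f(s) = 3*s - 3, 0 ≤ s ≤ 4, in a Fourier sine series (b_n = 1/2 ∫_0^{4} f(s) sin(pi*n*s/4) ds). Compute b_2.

b_2 = 1/2 ∫_0^{4} (3*s - 3) sin(pi*s/2) ds.
Integrating by parts (boundary term plus one more integral), an antiderivative of (3*s - 3) sin(pi*s/2) is -6*s*cos(pi*s/2)/pi + 12*sin(pi*s/2)/pi**2 + 6*cos(pi*s/2)/pi; evaluating from 0 to 4: ∫_{0}^{4} (3*s - 3) sin(pi*s/2) ds = (-18/pi) - (6/pi) = -24/pi.
Hence b_2 = (1/2)·(-24/pi) = -12/pi.

-12/pi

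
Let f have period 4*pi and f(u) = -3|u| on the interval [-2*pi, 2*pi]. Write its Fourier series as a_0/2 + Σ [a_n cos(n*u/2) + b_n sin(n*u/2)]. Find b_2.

0

b_2 = (1/(2*pi)) ∫_{-2*pi}^{2*pi} f(u) sin(u) du.
f is even and sin(u) is odd, so the integrand is odd over a symmetric interval and the integral vanishes.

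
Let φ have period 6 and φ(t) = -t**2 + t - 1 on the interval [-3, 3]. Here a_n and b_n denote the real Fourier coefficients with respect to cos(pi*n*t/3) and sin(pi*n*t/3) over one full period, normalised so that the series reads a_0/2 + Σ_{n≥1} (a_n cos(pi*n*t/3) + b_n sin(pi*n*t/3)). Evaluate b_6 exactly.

b_6 = 1/3 ∫_{-3}^{3} φ(t) sin(2*pi*t) dt.
Integrating by parts twice (tabular method), an antiderivative of (-t**2 + t - 1) sin(2*pi*t) is t**2*cos(2*pi*t)/(2*pi) - t*sin(2*pi*t)/(2*pi**2) - t*cos(2*pi*t)/(2*pi) + sin(2*pi*t)/(4*pi**2) - cos(2*pi*t)/(4*pi**3) + cos(2*pi*t)/(2*pi); evaluating from -3 to 3: ∫_{-3}^{3} (-t**2 + t - 1) sin(2*pi*t) dt = ((-1 + 14*pi**2)/(4*pi**3)) - ((-1 + 26*pi**2)/(4*pi**3)) = -3/pi.
Hence b_6 = (1/3)·(-3/pi) = -1/pi.

-1/pi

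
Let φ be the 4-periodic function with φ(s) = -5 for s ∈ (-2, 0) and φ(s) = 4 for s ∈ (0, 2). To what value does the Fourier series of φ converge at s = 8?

-1/2

s = 8 differs from s = 0 by 2 full period(s), and the series is 4-periodic.
At s = 0 the one-sided limits are φ(0^-) = -5 and φ(0^+) = 4.
By Dirichlet's theorem the series converges to their average, [(-5) + (4)]/2 = -1/2.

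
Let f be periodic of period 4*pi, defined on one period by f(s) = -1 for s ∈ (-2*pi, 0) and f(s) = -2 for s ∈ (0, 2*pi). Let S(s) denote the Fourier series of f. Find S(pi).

f is continuous at s = pi with value -2, so the series converges to -2 there.

-2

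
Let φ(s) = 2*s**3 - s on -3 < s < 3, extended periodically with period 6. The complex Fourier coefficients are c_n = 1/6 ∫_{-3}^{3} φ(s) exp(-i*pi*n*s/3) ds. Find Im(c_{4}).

3*(-27 + 68*pi**2)/(16*pi**3)

Since φ is real-valued, Im(c_{4}) = -1/6 ∫_{-3}^{3} φ(s) sin(4*pi*s/3) ds = -b_{4}/2.
φ is odd and sin(4*pi*s/3) is odd, so the integrand is even: ∫_{-3}^{3} φ(s) sin(4*pi*s/3) ds = 2∫_0^{3} φ(s) sin(4*pi*s/3) ds.
Integrating by parts three times (tabular method), an antiderivative of (2*s**3 - s) sin(4*pi*s/3) is -3*s**3*cos(4*pi*s/3)/(2*pi) + 27*s**2*sin(4*pi*s/3)/(8*pi**2) + 81*s*cos(4*pi*s/3)/(16*pi**3) + 3*s*cos(4*pi*s/3)/(4*pi) - 9*sin(4*pi*s/3)/(16*pi**2) - 243*sin(4*pi*s/3)/(64*pi**4); evaluating from 0 to 3: ∫_{0}^{3} (2*s**3 - s) sin(4*pi*s/3) ds = (9*(27 - 68*pi**2)/(16*pi**3)) - (0) = 9*(27 - 68*pi**2)/(16*pi**3).
So ∫_{-3}^{3} φ(s) sin(4*pi*s/3) ds = 9*(27 - 68*pi**2)/(8*pi**3).
Hence Im(c_{4}) = (-1/6)·(9*(27 - 68*pi**2)/(8*pi**3)) = 3*(-27 + 68*pi**2)/(16*pi**3).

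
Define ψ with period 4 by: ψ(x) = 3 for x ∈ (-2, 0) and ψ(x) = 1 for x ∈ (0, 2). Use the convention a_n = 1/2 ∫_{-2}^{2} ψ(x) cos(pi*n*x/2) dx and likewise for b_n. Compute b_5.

b_5 = 1/2 ∫_{-2}^{2} ψ(x) sin(5*pi*x/2) dx.
Split the integral at the breakpoints.
Directly, an antiderivative of (3) sin(5*pi*x/2) is -6*cos(5*pi*x/2)/(5*pi); evaluating from -2 to 0: ∫_{-2}^{0} (3) sin(5*pi*x/2) dx = (-6/(5*pi)) - (6/(5*pi)) = -12/(5*pi).
Directly, an antiderivative of (1) sin(5*pi*x/2) is -2*cos(5*pi*x/2)/(5*pi); evaluating from 0 to 2: ∫_{0}^{2} (1) sin(5*pi*x/2) dx = (2/(5*pi)) - (-2/(5*pi)) = 4/(5*pi).
Summing the pieces and multiplying by (1/2) gives b_5 = -4/(5*pi).

-4/(5*pi)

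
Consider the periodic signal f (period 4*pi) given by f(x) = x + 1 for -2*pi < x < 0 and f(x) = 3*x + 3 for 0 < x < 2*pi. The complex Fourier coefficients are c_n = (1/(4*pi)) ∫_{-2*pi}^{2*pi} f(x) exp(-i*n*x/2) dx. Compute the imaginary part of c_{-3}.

Since f is real-valued, Im(c_{-3}) = -(1/(4*pi)) ∫_{-2*pi}^{2*pi} f(x) sin(-3*x/2) dx = b_{3}/2.
Split the integral at the breakpoints.
Integrating by parts (boundary term plus one more integral), an antiderivative of (x + 1) sin(-3*x/2) is 2*x*cos(3*x/2)/3 - 4*sin(3*x/2)/9 + 2*cos(3*x/2)/3; evaluating from -2*pi to 0: ∫_{-2*pi}^{0} (x + 1) sin(-3*x/2) dx = (2/3) - (-2/3 + 4*pi/3) = 4/3 - 4*pi/3.
Integrating by parts (boundary term plus one more integral), an antiderivative of (3*x + 3) sin(-3*x/2) is 2*x*cos(3*x/2) - 4*sin(3*x/2)/3 + 2*cos(3*x/2); evaluating from 0 to 2*pi: ∫_{0}^{2*pi} (3*x + 3) sin(-3*x/2) dx = (-4*pi - 2) - (2) = -4*pi - 4.
So ∫_{-2*pi}^{2*pi} f(x) sin(-3*x/2) dx = -16*pi/3 - 8/3.
Hence Im(c_{-3}) = (-1/(4*pi))·(-16*pi/3 - 8/3) = 2*(1 + 2*pi)/(3*pi).

2*(1 + 2*pi)/(3*pi)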